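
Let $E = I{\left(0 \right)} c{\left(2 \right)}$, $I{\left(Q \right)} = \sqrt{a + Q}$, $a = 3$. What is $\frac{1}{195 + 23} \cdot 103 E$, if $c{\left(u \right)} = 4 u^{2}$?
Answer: $\frac{824 \sqrt{3}}{109} \approx 13.094$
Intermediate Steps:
$I{\left(Q \right)} = \sqrt{3 + Q}$
$E = 16 \sqrt{3}$ ($E = \sqrt{3 + 0} \cdot 4 \cdot 2^{2} = \sqrt{3} \cdot 4 \cdot 4 = \sqrt{3} \cdot 16 = 16 \sqrt{3} \approx 27.713$)
$\frac{1}{195 + 23} \cdot 103 E = \frac{1}{195 + 23} \cdot 103 \cdot 16 \sqrt{3} = \frac{1}{218} \cdot 103 \cdot 16 \sqrt{3} = \frac{103 \cdot 16 \sqrt{3}}{218} = \frac{824 \sqrt{3}}{109}$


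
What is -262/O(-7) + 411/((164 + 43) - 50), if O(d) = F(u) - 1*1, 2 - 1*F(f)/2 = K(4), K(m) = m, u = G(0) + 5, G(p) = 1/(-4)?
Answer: 43189/785 ≈ 55.018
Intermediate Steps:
G(p) = -¼
u = 19/4 (u = -¼ + 5 = 19/4 ≈ 4.7500)
F(f) = -4 (F(f) = 4 - 2*4 = 4 - 8 = -4)
O(d) = -5 (O(d) = -4 - 1*1 = -4 - 1 = -5)
-262/O(-7) + 411/((164 + 43) - 50) = -262/(-5) + 411/((164 + 43) - 50) = -262*(-⅕) + 411/(207 - 50) = 262/5 + 411/157 = 43189/785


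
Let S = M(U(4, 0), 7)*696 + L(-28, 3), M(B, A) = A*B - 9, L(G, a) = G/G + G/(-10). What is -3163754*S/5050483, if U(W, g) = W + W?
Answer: -517523715566/25252415 ≈ -20494.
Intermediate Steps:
L(G, a) = 1 - G/10 (L(G, a) = 1 + G*(-⅒) = 1 - G/10)
U(W, g) = 2*W
M(B, A) = -9 + A*B
S = 163579/5 (S = (-9 + 7*(2*4))*696 + (1 - ⅒*(-28)) = (-9 + 7*8)*696 + (1 + 14/5) = (-9 + 56)*696 + 19/5 = 47*696 + 19/5 = 32712 + 19/5 = 163579/5 ≈ 32716.)
-3163754*S/5050483 = -3163754/(5050483/(163579/5)) = -3163754/(5050483*(5/163579)) = -3163754/25252415/163579 = -3163754*163579/25252415 = -517523715566/25252415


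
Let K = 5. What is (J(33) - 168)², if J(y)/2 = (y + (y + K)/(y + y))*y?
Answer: 4194304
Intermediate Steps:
J(y) = 2*y*(y + (5 + y)/(2*y)) (J(y) = 2*((y + (y + 5)/(y + y))*y) = 2*((y + (5 + y)/((2*y)))*y) = 2*((y + (5 + y)*(1/(2*y)))*y) = 2*((y + (5 + y)/(2*y))*y) = 2*(y*(y + (5 + y)/(2*y))) = 2*y*(y + (5 + y)/(2*y)))
(J(33) - 168)² = ((5 + 33 + 2*33²) - 168)² = ((5 + 33 + 2*1089) - 168)² = ((5 + 33 + 2178) - 168)² = (2216 - 168)² = 2048² = 4194304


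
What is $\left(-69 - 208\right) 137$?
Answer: $-37949$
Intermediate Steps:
$\left(-69 - 208\right) 137 = \left(-277\right) 137 = -37949$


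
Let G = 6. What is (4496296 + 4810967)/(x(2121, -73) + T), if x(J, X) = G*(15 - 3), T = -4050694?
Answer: -9307263/4050622 ≈ -2.2977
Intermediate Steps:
x(J, X) = 72 (x(J, X) = 6*(15 - 3) = 6*12 = 72)
(4496296 + 4810967)/(x(2121, -73) + T) = (4496296 + 4810967)/(72 - 4050694) = 9307263/(-4050622) = 9307263*(-1/4050622) = -9307263/4050622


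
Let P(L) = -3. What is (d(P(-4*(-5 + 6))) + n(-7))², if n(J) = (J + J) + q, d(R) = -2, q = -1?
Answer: 289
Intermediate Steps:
n(J) = -1 + 2*J (n(J) = (J + J) - 1 = 2*J - 1 = -1 + 2*J)
(d(P(-4*(-5 + 6))) + n(-7))² = (-2 + (-1 + 2*(-7)))² = (-2 + (-1 - 14))² = (-2 - 15)² = (-17)² = 289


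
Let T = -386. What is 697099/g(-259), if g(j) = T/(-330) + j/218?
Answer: -25074651030/661 ≈ -3.7934e+7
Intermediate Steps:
g(j) = 193/165 + j/218 (g(j) = -386/(-330) + j/218 = -386*(-1/330) + j*(1/218) = 193/165 + j/218)
697099/g(-259) = 697099/(193/165 + (1/218)*(-259)) = 697099/(193/165 - 259/218) = 697099/(-661/35970) = 697099*(-35970/661) = -25074651030/661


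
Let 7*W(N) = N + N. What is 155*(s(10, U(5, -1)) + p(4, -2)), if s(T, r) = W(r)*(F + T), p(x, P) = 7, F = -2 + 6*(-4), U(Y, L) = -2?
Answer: 17515/7 ≈ 2502.1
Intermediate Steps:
F = -26 (F = -2 - 24 = -26)
W(N) = 2*N/7 (W(N) = (N + N)/7 = (2*N)/7 = 2*N/7)
s(T, r) = 2*r*(-26 + T)/7 (s(T, r) = (2*r/7)*(-26 + T) = 2*r*(-26 + T)/7)
155*(s(10, U(5, -1)) + p(4, -2)) = 155*((2/7)*(-2)*(-26 + 10) + 7) = 155*((2/7)*(-2)*(-16) + 7) = 155*(64/7 + 7) = 155*(113/7) = 17515/7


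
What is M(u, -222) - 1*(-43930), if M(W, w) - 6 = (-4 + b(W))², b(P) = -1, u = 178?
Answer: 43961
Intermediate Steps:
M(W, w) = 31 (M(W, w) = 6 + (-4 - 1)² = 6 + (-5)² = 6 + 25 = 31)
M(u, -222) - 1*(-43930) = 31 - 1*(-43930) = 31 + 43930 = 43961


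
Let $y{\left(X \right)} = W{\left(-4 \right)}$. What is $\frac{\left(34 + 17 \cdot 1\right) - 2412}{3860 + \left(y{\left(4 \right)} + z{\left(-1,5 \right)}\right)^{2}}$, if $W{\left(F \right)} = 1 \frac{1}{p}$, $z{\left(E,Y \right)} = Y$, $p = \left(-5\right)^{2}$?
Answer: $- \frac{1475625}{2428376} \approx -0.60766$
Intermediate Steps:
$p = 25$
$W{\left(F \right)} = \frac{1}{25}$ ($W{\left(F \right)} = 1 \cdot \frac{1}{25} = \frac{1}{25}$)
$y{\left(X \right)} = \frac{1}{25}$
$\frac{\left(34 + 17 \cdot 1\right) - 2412}{3860 + \left(y{\left(4 \right)} + z{\left(-1,5 \right)}\right)^{2}} = \frac{\left(34 + 17 \cdot 1\right) - 2412}{3860 + \left(\frac{1}{25} + 5\right)^{2}} = \frac{\left(34 + 17\right) - 2412}{3860 + \left(\frac{126}{25}\right)^{2}} = \frac{51 - 2412}{3860 + \frac{15876}{625}} = - \frac{2361}{\frac{2428376}{625}} = \left(-2361\right) \frac{625}{2428376} = - \frac{1475625}{2428376}$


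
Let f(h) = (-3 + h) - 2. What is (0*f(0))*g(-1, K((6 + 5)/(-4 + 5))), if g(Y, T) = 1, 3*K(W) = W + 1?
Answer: 0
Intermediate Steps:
K(W) = ⅓ + W/3 (K(W) = (W + 1)/3 = (1 + W)/3 = ⅓ + W/3)
f(h) = -5 + h
(0*f(0))*g(-1, K((6 + 5)/(-4 + 5))) = (0*(-5 + 0))*1 = (0*(-5))*1 = 0*1 = 0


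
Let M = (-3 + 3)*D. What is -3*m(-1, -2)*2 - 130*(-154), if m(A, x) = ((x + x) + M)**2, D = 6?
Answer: 19924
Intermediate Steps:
M = 0 (M = (-3 + 3)*6 = 0*6 = 0)
m(A, x) = 4*x**2 (m(A, x) = ((x + x) + 0)**2 = (2*x + 0)**2 = (2*x)**2 = 4*x**2)
-3*m(-1, -2)*2 - 130*(-154) = -12*(-2)**2*2 - 130*(-154) = -12*4*2 + 20020 = -3*16*2 + 20020 = -48*2 + 20020 = -96 + 20020 = 19924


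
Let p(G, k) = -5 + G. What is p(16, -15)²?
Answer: 121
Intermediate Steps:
p(16, -15)² = (-5 + 16)² = 11² = 121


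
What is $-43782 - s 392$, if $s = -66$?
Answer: $-17910$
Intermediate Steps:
$-43782 - s 392 = -43782 - \left(-66\right) 392 = -43782 - -25872 = -43782 + 25872 = -17910$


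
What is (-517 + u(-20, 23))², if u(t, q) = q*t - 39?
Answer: 1032256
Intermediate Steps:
u(t, q) = -39 + q*t
(-517 + u(-20, 23))² = (-517 + (-39 + 23*(-20)))² = (-517 + (-39 - 460))² = (-517 - 499)² = (-1016)² = 1032256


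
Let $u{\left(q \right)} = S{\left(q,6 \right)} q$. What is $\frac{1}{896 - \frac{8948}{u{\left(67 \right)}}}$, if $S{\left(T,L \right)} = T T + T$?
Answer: $\frac{76313}{68374211} \approx 0.0011161$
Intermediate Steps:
$S{\left(T,L \right)} = T + T^{2}$ ($S{\left(T,L \right)} = T^{2} + T = T + T^{2}$)
$u{\left(q \right)} = q^{2} \left(1 + q\right)$ ($u{\left(q \right)} = q \left(1 + q\right) q = q^{2} \left(1 + q\right)$)
$\frac{1}{896 - \frac{8948}{u{\left(67 \right)}}} = \frac{1}{896 - \frac{8948}{67^{2} \left(1 + 67\right)}} = \frac{1}{896 - \frac{8948}{4489 \cdot 68}} = \frac{1}{896 - \frac{8948}{305252}} = \frac{1}{896 - \frac{2237}{76313}} = \frac{1}{\frac{68374211}{76313}} = \frac{76313}{68374211}$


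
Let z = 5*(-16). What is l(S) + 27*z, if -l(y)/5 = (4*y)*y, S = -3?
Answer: -2340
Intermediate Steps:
l(y) = -20*y² (l(y) = -5*4*y*y = -20*y²)
z = -80
l(S) + 27*z = -20*(-3)² + 27*(-80) = -20*9 - 2160 = -180 - 2160 = -2340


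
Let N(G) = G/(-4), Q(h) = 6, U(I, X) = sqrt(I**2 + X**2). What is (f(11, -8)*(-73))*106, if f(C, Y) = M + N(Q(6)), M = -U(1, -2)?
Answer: 11607 + 7738*sqrt(5) ≈ 28910.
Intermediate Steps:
N(G) = -G/4 (N(G) = G*(-1/4) = -G/4)
M = -sqrt(5) (M = -sqrt(1**2 + (-2)**2) = -sqrt(1 + 4) = -sqrt(5) ≈ -2.2361)
f(C, Y) = -3/2 - sqrt(5) (f(C, Y) = -sqrt(5) - 1/4*6 = -sqrt(5) - 3/2 = -3/2 - sqrt(5))
(f(11, -8)*(-73))*106 = ((-3/2 - sqrt(5))*(-73))*106 = (219/2 + 73*sqrt(5))*106 = 11607 + 7738*sqrt(5)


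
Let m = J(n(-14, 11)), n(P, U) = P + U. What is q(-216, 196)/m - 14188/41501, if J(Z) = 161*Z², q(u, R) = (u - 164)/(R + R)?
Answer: -2018666971/5893225002 ≈ -0.34254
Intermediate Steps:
q(u, R) = (-164 + u)/(2*R) (q(u, R) = (-164 + u)/((2*R)) = (-164 + u)*(1/(2*R)) = (-164 + u)/(2*R))
m = 1449 (m = 161*(-14 + 11)² = 161*(-3)² = 161*9 = 1449)
q(-216, 196)/m - 14188/41501 = ((½)*(-164 - 216)/196)/1449 - 14188/41501 = ((½)*(1/196)*(-380))*(1/1449) - 14188*1/41501 = -95/98*1/1449 - 14188/41501 = -95/142002 - 14188/41501 = -2018666971/5893225002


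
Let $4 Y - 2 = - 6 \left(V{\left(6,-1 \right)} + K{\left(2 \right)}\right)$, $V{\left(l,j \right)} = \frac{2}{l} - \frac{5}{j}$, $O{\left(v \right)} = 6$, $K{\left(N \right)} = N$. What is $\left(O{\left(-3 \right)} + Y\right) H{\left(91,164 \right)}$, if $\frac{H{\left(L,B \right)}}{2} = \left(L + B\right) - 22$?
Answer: $-2097$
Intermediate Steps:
$V{\left(l,j \right)} = - \frac{5}{j} + \frac{2}{l}$
$Y = - \frac{21}{2}$ ($Y = \frac{1}{2} + \frac{\left(-6\right) \left(\left(- \frac{5}{-1} + \frac{2}{6}\right) + 2\right)}{4} = \frac{1}{2} + \frac{\left(-6\right) \left(\left(\left(-5\right) \left(-1\right) + 2 \cdot \frac{1}{6}\right) + 2\right)}{4} = \frac{1}{2} + \frac{\left(-6\right) \left(\left(5 + \frac{1}{3}\right) + 2\right)}{4} = \frac{1}{2} + \frac{\left(-6\right) \left(\frac{16}{3} + 2\right)}{4} = \frac{1}{2} + \frac{\left(-6\right) \frac{22}{3}}{4} = \frac{1}{2} + \frac{1}{4} \left(-44\right) = \frac{1}{2} - 11 = - \frac{21}{2} \approx -10.5$)
$H{\left(L,B \right)} = -44 + 2 B + 2 L$ ($H{\left(L,B \right)} = 2 \left(\left(L + B\right) - 22\right) = 2 \left(\left(B + L\right) - 22\right) = 2 \left(-22 + B + L\right) = -44 + 2 B + 2 L$)
$\left(O{\left(-3 \right)} + Y\right) H{\left(91,164 \right)} = \left(6 - \frac{21}{2}\right) \left(-44 + 2 \cdot 164 + 2 \cdot 91\right) = - \frac{9 \left(-44 + 328 + 182\right)}{2} = \left(- \frac{9}{2}\right) 466 = -2097$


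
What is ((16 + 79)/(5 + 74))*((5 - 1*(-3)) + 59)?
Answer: 6365/79 ≈ 80.570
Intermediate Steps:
((16 + 79)/(5 + 74))*((5 - 1*(-3)) + 59) = (95/79)*((5 + 3) + 59) = (95*(1/79))*(8 + 59) = (95/79)*67 = 6365/79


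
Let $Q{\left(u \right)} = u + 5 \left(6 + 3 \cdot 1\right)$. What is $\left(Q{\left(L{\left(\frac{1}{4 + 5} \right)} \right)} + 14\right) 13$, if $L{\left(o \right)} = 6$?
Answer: $845$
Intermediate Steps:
$Q{\left(u \right)} = 45 + u$ ($Q{\left(u \right)} = u + 5 \left(6 + 3\right) = u + 5 \cdot 9 = u + 45 = 45 + u$)
$\left(Q{\left(L{\left(\frac{1}{4 + 5} \right)} \right)} + 14\right) 13 = \left(\left(45 + 6\right) + 14\right) 13 = \left(51 + 14\right) 13 = 65 \cdot 13 = 845$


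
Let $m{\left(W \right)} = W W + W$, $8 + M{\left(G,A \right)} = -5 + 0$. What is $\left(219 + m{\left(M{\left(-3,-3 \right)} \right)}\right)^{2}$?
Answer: $140625$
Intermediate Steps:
$M{\left(G,A \right)} = -13$ ($M{\left(G,A \right)} = -8 + \left(-5 + 0\right) = -8 - 5 = -13$)
$m{\left(W \right)} = W + W^{2}$ ($m{\left(W \right)} = W^{2} + W = W + W^{2}$)
$\left(219 + m{\left(M{\left(-3,-3 \right)} \right)}\right)^{2} = \left(219 - 13 \left(1 - 13\right)\right)^{2} = \left(219 - -156\right)^{2} = \left(219 + 156\right)^{2} = 375^{2} = 140625$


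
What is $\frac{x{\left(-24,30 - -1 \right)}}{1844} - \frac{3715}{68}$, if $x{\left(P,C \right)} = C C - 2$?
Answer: $- \frac{424078}{7837} \approx -54.112$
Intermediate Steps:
$x{\left(P,C \right)} = -2 + C^{2}$ ($x{\left(P,C \right)} = C^{2} - 2 = -2 + C^{2}$)
$\frac{x{\left(-24,30 - -1 \right)}}{1844} - \frac{3715}{68} = \frac{-2 + \left(30 - -1\right)^{2}}{1844} - \frac{3715}{68} = \left(-2 + \left(30 + 1\right)^{2}\right) \frac{1}{1844} - \frac{3715}{68} = \left(-2 + 31^{2}\right) \frac{1}{1844} - \frac{3715}{68} = \left(-2 + 961\right) \frac{1}{1844} - \frac{3715}{68} = 959 \cdot \frac{1}{1844} - \frac{3715}{68} = \frac{959}{1844} - \frac{3715}{68} = - \frac{424078}{7837}$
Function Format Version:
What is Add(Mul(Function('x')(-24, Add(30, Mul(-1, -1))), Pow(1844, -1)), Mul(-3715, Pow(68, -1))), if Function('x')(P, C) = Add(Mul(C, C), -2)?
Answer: Rational(-424078, 7837) ≈ -54.112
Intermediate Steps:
Function('x')(P, C) = Add(-2, Pow(C, 2)) (Function('x')(P, C) = Add(Pow(C, 2), -2) = Add(-2, Pow(C, 2)))
Add(Mul(Function('x')(-24, Add(30, Mul(-1, -1))), Pow(1844, -1)), Mul(-3715, Pow(68, -1))) = Add(Mul(Add(-2, Pow(Add(30, Mul(-1, -1)), 2)), Pow(1844, -1)), Mul(-3715, Pow(68, -1))) = Add(Mul(Add(-2, Pow(Add(30, 1), 2)), Rational(1, 1844)), Mul(-3715, Rational(1, 68))) = Add(Mul(Add(-2, Pow(31, 2)), Rational(1, 1844)), Rational(-3715, 68)) = Add(Mul(Add(-2, 961), Rational(1, 1844)), Rational(-3715, 68)) = Add(Mul(959, Rational(1, 1844)), Rational(-3715, 68)) = Add(Rational(959, 1844), Rational(-3715, 68)) = Rational(-424078, 7837)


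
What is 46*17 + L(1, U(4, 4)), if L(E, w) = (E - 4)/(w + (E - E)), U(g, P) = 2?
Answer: 1561/2 ≈ 780.50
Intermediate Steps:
L(E, w) = (-4 + E)/w (L(E, w) = (-4 + E)/(w + 0) = (-4 + E)/w)
46*17 + L(1, U(4, 4)) = 46*17 + (-4 + 1)/2 = 782 + (½)*(-3) = 782 - 3/2 = 1561/2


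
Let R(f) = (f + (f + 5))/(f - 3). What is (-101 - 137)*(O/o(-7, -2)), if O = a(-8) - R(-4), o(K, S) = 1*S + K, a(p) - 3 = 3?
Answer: 442/3 ≈ 147.33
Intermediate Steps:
a(p) = 6 (a(p) = 3 + 3 = 6)
R(f) = (5 + 2*f)/(-3 + f) (R(f) = (f + (5 + f))/(-3 + f) = (5 + 2*f)/(-3 + f))
o(K, S) = K + S (o(K, S) = S + K = K + S)
O = 39/7 (O = 6 - (5 + 2*(-4))/(-3 - 4) = 6 - (5 - 8)/(-7) = 6 - (-1)*(-3)/7 = 6 - 1*3/7 = 6 - 3/7 = 39/7 ≈ 5.5714)
(-101 - 137)*(O/o(-7, -2)) = (-101 - 137)*(39/(7*(-7 - 2))) = -1326/(-9) = -1326*(-1)/9 = -238*(-13/21) = 442/3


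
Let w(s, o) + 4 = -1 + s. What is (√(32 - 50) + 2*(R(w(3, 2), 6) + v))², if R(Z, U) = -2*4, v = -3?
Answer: 466 - 132*I*√2 ≈ 466.0 - 186.68*I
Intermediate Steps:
w(s, o) = -5 + s (w(s, o) = -4 + (-1 + s) = -5 + s)
R(Z, U) = -8
(√(32 - 50) + 2*(R(w(3, 2), 6) + v))² = (√(32 - 50) + 2*(-8 - 3))² = (√(-18) + 2*(-11))² = (3*I*√2 - 22)² = (-22 + 3*I*√2)²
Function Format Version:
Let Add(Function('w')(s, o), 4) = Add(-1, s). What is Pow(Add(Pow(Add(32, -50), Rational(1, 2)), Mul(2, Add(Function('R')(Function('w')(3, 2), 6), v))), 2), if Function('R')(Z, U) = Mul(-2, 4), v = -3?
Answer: Add(466, Mul(-132, I, Pow(2, Rational(1, 2)))) ≈ Add(466.00, Mul(-186.68, I))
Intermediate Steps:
Function('w')(s, o) = Add(-5, s) (Function('w')(s, o) = Add(-4, Add(-1, s)) = Add(-5, s))
Function('R')(Z, U) = -8
Pow(Add(Pow(Add(32, -50), Rational(1, 2)), Mul(2, Add(Function('R')(Function('w')(3, 2), 6), v))), 2) = Pow(Add(Pow(Add(32, -50), Rational(1, 2)), Mul(2, Add(-8, -3))), 2) = Pow(Add(Pow(-18, Rational(1, 2)), Mul(2, -11)), 2) = Pow(Add(Mul(3, I, Pow(2, Rational(1, 2))), -22), 2) = Pow(Add(-22, Mul(3, I, Pow(2, Rational(1, 2)))), 2)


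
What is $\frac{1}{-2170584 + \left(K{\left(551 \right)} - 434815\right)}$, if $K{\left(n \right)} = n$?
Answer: $- \frac{1}{2604848} \approx -3.839 \cdot 10^{-7}$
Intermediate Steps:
$\frac{1}{-2170584 + \left(K{\left(551 \right)} - 434815\right)} = \frac{1}{-2170584 + \left(551 - 434815\right)} = \frac{1}{-2170584 - 434264} = \frac{1}{-2604848} = - \frac{1}{2604848}$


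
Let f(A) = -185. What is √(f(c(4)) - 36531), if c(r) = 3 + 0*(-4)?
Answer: 2*I*√9179 ≈ 191.61*I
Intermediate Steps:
c(r) = 3 (c(r) = 3 + 0 = 3)
√(f(c(4)) - 36531) = √(-185 - 36531) = √(-36716) = 2*I*√9179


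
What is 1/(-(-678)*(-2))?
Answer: -1/1356 ≈ -0.00073746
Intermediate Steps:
1/(-(-678)*(-2)) = 1/(-1*1356) = 1/(-1356) = -1/1356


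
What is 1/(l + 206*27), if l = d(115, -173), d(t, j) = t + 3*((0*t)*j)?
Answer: 1/5677 ≈ 0.00017615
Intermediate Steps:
d(t, j) = t (d(t, j) = t + 3*(0*j) = t + 3*0 = t + 0 = t)
l = 115
1/(l + 206*27) = 1/(115 + 206*27) = 1/(115 + 5562) = 1/5677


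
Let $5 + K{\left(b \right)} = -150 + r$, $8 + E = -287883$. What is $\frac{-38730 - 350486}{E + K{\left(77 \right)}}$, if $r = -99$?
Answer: $\frac{389216}{288145} \approx 1.3508$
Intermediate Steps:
$E = -287891$ ($E = -8 - 287883 = -287891$)
$K{\left(b \right)} = -254$ ($K{\left(b \right)} = -5 - 249 = -254$)
$\frac{-38730 - 350486}{E + K{\left(77 \right)}} = \frac{-38730 - 350486}{-287891 - 254} = - \frac{389216}{-288145} = \left(-389216\right) \left(- \frac{1}{288145}\right) = \frac{389216}{288145}$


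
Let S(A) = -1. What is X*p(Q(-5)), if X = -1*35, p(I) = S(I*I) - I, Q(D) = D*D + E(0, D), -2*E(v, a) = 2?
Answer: 875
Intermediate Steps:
E(v, a) = -1 (E(v, a) = -½*2 = -1)
Q(D) = -1 + D² (Q(D) = D*D - 1 = D² - 1 = -1 + D²)
p(I) = -1 - I
X = -35
X*p(Q(-5)) = -35*(-1 - (-1 + (-5)²)) = -35*(-1 - (-1 + 25)) = -35*(-1 - 1*24) = -35*(-1 - 24) = -35*(-25) = 875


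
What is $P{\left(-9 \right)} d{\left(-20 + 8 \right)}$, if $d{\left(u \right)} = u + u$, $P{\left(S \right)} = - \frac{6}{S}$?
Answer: $-16$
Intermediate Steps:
$d{\left(u \right)} = 2 u$
$P{\left(-9 \right)} d{\left(-20 + 8 \right)} = - \frac{6}{-9} \cdot 2 \left(-20 + 8\right) = \left(-6\right) \left(- \frac{1}{9}\right) 2 \left(-12\right) = \frac{2}{3} \left(-24\right) = -16$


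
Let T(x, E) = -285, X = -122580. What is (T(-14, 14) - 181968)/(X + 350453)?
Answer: -182253/227873 ≈ -0.79980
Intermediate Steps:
(T(-14, 14) - 181968)/(X + 350453) = (-285 - 181968)/(-122580 + 350453) = -182253/227873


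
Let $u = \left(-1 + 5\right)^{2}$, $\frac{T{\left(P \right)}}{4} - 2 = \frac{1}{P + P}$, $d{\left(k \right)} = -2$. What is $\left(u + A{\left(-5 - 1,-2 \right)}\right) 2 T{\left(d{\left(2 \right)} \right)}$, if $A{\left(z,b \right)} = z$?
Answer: $140$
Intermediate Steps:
$T{\left(P \right)} = 8 + \frac{2}{P}$ ($T{\left(P \right)} = 8 + \frac{4}{P + P} = 8 + \frac{4}{2 P} = 8 + 4 \frac{1}{2 P} = 8 + \frac{2}{P}$)
$u = 16$ ($u = 4^{2} = 16$)
$\left(u + A{\left(-5 - 1,-2 \right)}\right) 2 T{\left(d{\left(2 \right)} \right)} = \left(16 - 6\right) 2 \left(8 + \frac{2}{-2}\right) = \left(16 - 6\right) 2 \left(8 + 2 \left(- \frac{1}{2}\right)\right) = \left(16 - 6\right) 2 \left(8 - 1\right) = 10 \cdot 2 \cdot 7 = 10 \cdot 14 = 140$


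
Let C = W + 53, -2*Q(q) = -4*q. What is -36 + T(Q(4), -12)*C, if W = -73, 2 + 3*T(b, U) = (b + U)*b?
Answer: 572/3 ≈ 190.67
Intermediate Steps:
Q(q) = 2*q (Q(q) = -(-2)*q = 2*q)
T(b, U) = -⅔ + b*(U + b)/3 (T(b, U) = -⅔ + ((b + U)*b)/3 = -⅔ + ((U + b)*b)/3 = -⅔ + (b*(U + b))/3 = -⅔ + b*(U + b)/3)
C = -20 (C = -73 + 53 = -20)
-36 + T(Q(4), -12)*C = -36 + (-⅔ + (2*4)²/3 + (⅓)*(-12)*(2*4))*(-20) = -36 + (-⅔ + (⅓)*8² + (⅓)*(-12)*8)*(-20) = -36 + (-⅔ + (⅓)*64 - 32)*(-20) = -36 + (-⅔ + 64/3 - 32)*(-20) = -36 - 34/3*(-20) = -36 + 680/3 = 572/3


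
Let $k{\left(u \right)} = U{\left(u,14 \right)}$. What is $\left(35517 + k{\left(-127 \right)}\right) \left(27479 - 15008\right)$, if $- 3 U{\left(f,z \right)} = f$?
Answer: $443460446$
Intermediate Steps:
$U{\left(f,z \right)} = - \frac{f}{3}$
$k{\left(u \right)} = - \frac{u}{3}$
$\left(35517 + k{\left(-127 \right)}\right) \left(27479 - 15008\right) = \left(35517 - - \frac{127}{3}\right) \left(27479 - 15008\right) = \left(35517 + \frac{127}{3}\right) 12471 = \frac{106678}{3} \cdot 12471 = 443460446$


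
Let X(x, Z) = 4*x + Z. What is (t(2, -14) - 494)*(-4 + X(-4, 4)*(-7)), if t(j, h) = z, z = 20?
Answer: -37920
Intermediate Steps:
t(j, h) = 20
X(x, Z) = Z + 4*x
(t(2, -14) - 494)*(-4 + X(-4, 4)*(-7)) = (20 - 494)*(-4 + (4 + 4*(-4))*(-7)) = -474*(-4 + (4 - 16)*(-7)) = -474*(-4 - 12*(-7)) = -474*(-4 + 84) = -474*80 = -37920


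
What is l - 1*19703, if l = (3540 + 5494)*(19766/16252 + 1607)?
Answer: 58949751416/4063 ≈ 1.4509e+7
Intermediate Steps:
l = 59029804705/4063 (l = 9034*(19766*(1/16252) + 1607) = 9034*(9883/8126 + 1607) = 9034*(13068365/8126) = 59029804705/4063 ≈ 1.4529e+7)
l - 1*19703 = 59029804705/4063 - 1*19703 = 59029804705/4063 - 19703 = 58949751416/4063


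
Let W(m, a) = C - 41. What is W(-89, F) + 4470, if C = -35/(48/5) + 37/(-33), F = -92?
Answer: 778665/176 ≈ 4424.2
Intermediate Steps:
C = -839/176 (C = -35/(48*(⅕)) + 37*(-1/33) = -35/48/5 - 37/33 = -35*5/48 - 37/33 = -175/48 - 37/33 = -839/176 ≈ -4.7670)
W(m, a) = -8055/176 (W(m, a) = -839/176 - 41 = -8055/176)
W(-89, F) + 4470 = -8055/176 + 4470 = 778665/176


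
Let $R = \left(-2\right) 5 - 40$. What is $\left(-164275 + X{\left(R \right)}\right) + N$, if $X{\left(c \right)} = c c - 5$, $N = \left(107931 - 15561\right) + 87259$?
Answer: $17849$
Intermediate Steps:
$N = 179629$ ($N = 92370 + 87259 = 179629$)
$R = -50$ ($R = -10 - 40 = -50$)
$X{\left(c \right)} = -5 + c^{2}$ ($X{\left(c \right)} = c^{2} - 5 = -5 + c^{2}$)
$\left(-164275 + X{\left(R \right)}\right) + N = \left(-164275 - \left(5 - \left(-50\right)^{2}\right)\right) + 179629 = \left(-164275 + \left(-5 + 2500\right)\right) + 179629 = \left(-164275 + 2495\right) + 179629 = -161780 + 179629 = 17849$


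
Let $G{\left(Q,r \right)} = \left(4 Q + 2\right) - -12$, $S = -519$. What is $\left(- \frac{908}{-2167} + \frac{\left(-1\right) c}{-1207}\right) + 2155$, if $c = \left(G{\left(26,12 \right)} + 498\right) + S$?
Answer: $\frac{5637857350}{2615569} \approx 2155.5$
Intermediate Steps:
$G{\left(Q,r \right)} = 14 + 4 Q$ ($G{\left(Q,r \right)} = \left(2 + 4 Q\right) + 12 = 14 + 4 Q$)
$c = 97$ ($c = \left(\left(14 + 4 \cdot 26\right) + 498\right) - 519 = \left(\left(14 + 104\right) + 498\right) - 519 = \left(118 + 498\right) - 519 = 616 - 519 = 97$)
$\left(- \frac{908}{-2167} + \frac{\left(-1\right) c}{-1207}\right) + 2155 = \left(- \frac{908}{-2167} + \frac{\left(-1\right) 97}{-1207}\right) + 2155 = \left(\left(-908\right) \left(- \frac{1}{2167}\right) - - \frac{97}{1207}\right) + 2155 = \left(\frac{908}{2167} + \frac{97}{1207}\right) + 2155 = \frac{1306155}{2615569} + 2155 = \frac{5637857350}{2615569}$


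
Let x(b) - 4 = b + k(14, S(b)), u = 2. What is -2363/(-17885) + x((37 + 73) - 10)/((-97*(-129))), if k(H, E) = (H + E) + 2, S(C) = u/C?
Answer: 317147767/2237950050 ≈ 0.14171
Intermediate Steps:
S(C) = 2/C
k(H, E) = 2 + E + H (k(H, E) = (E + H) + 2 = 2 + E + H)
x(b) = 20 + b + 2/b (x(b) = 4 + (b + (2 + 2/b + 14)) = 4 + (b + (16 + 2/b)) = 4 + (16 + b + 2/b) = 20 + b + 2/b)
-2363/(-17885) + x((37 + 73) - 10)/((-97*(-129))) = -2363/(-17885) + (20 + ((37 + 73) - 10) + 2/((37 + 73) - 10))/((-97*(-129))) = -2363*(-1/17885) + (20 + (110 - 10) + 2/(110 - 10))/12513 = 2363/17885 + (20 + 100 + 2/100)*(1/12513) = 2363/17885 + (20 + 100 + 2*(1/100))*(1/12513) = 2363/17885 + (20 + 100 + 1/50)*(1/12513) = 2363/17885 + (6001/50)*(1/12513) = 2363/17885 + 6001/625650 = 317147767/2237950050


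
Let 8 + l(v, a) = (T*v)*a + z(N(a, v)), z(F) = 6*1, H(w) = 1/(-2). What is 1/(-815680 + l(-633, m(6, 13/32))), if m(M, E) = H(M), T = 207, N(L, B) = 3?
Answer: -2/1500333 ≈ -1.3330e-6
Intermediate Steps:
H(w) = -½
m(M, E) = -½
z(F) = 6
l(v, a) = -2 + 207*a*v (l(v, a) = -8 + ((207*v)*a + 6) = -8 + (207*a*v + 6) = -8 + (6 + 207*a*v) = -2 + 207*a*v)
1/(-815680 + l(-633, m(6, 13/32))) = 1/(-815680 + (-2 + 207*(-½)*(-633))) = 1/(-815680 + (-2 + 131031/2)) = 1/(-815680 + 131027/2) = 1/(-1500333/2) = -2/1500333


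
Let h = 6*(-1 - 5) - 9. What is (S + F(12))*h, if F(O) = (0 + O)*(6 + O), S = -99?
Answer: -5265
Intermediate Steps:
F(O) = O*(6 + O)
h = -45 (h = 6*(-6) - 9 = -36 - 9 = -45)
(S + F(12))*h = (-99 + 12*(6 + 12))*(-45) = (-99 + 12*18)*(-45) = (-99 + 216)*(-45) = 117*(-45) = -5265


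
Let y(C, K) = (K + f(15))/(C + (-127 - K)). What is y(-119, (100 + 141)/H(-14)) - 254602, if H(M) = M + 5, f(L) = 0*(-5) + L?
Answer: -502329640/1973 ≈ -2.5460e+5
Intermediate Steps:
f(L) = L (f(L) = 0 + L = L)
H(M) = 5 + M
y(C, K) = (15 + K)/(-127 + C - K) (y(C, K) = (K + 15)/(C + (-127 - K)) = (15 + K)/(-127 + C - K))
y(-119, (100 + 141)/H(-14)) - 254602 = (15 + (100 + 141)/(5 - 14))/(-127 - 119 - (100 + 141)/(5 - 14)) - 254602 = (15 + 241/(-9))/(-127 - 119 - 241/(-9)) - 254602 = (15 + 241*(-⅑))/(-127 - 119 - 241*(-1)/9) - 254602 = (15 - 241/9)/(-127 - 119 - 1*(-241/9)) - 254602 = -106/9/(-127 - 119 + 241/9) - 254602 = -106/9/(-1973/9) - 254602 = -9/1973*(-106/9) - 254602 = 106/1973 - 254602 = -502329640/1973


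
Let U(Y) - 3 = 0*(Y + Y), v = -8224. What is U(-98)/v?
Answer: -3/8224 ≈ -0.00036479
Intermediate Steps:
U(Y) = 3 (U(Y) = 3 + 0*(Y + Y) = 3 + 0*(2*Y) = 3 + 0 = 3)
U(-98)/v = 3/(-8224) = 3*(-1/8224) = -3/8224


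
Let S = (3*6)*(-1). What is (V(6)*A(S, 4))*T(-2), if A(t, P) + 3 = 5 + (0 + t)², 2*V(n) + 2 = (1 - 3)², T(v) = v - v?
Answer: 0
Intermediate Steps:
T(v) = 0
V(n) = 1 (V(n) = -1 + (1 - 3)²/2 = -1 + (½)*(-2)² = -1 + (½)*4 = -1 + 2 = 1)
S = -18 (S = 18*(-1) = -18)
A(t, P) = 2 + t² (A(t, P) = -3 + (5 + (0 + t)²) = -3 + (5 + t²) = 2 + t²)
(V(6)*A(S, 4))*T(-2) = (1*(2 + (-18)²))*0 = (1*(2 + 324))*0 = (1*326)*0 = 326*0 = 0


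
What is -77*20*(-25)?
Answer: 38500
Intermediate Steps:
-77*20*(-25) = -1540*(-25) = 38500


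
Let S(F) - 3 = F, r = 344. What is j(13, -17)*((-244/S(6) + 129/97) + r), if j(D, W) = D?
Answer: 3611465/873 ≈ 4136.8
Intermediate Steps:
S(F) = 3 + F
j(13, -17)*((-244/S(6) + 129/97) + r) = 13*((-244/(3 + 6) + 129/97) + 344) = 13*((-244/9 + 129*(1/97)) + 344) = 13*((-244*⅑ + 129/97) + 344) = 13*((-244/9 + 129/97) + 344) = 13*(-22507/873 + 344) = 13*(277805/873) = 3611465/873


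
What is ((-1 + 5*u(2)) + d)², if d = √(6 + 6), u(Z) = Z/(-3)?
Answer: 277/9 - 52*√3/3 ≈ 0.75556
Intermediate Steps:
u(Z) = -Z/3 (u(Z) = Z*(-⅓) = -Z/3)
d = 2*√3 (d = √12 = 2*√3 ≈ 3.4641)
((-1 + 5*u(2)) + d)² = ((-1 + 5*(-⅓*2)) + 2*√3)² = ((-1 + 5*(-⅔)) + 2*√3)² = ((-1 - 10/3) + 2*√3)² = (-13/3 + 2*√3)²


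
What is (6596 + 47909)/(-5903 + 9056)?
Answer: 54505/3153 ≈ 17.287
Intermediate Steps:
(6596 + 47909)/(-5903 + 9056) = 54505/3153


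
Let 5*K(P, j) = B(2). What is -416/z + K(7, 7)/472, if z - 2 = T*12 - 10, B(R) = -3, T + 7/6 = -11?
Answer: 490649/181720 ≈ 2.7000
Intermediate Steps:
T = -73/6 (T = -7/6 - 11 = -73/6 ≈ -12.167)
K(P, j) = -3/5 (K(P, j) = (1/5)*(-3) = -3/5)
z = -154 (z = 2 + (-73/6*12 - 10) = 2 + (-146 - 10) = 2 - 156 = -154)
-416/z + K(7, 7)/472 = -416/(-154) - 3/5/472 = -416*(-1/154) - 3/5*1/472 = 208/77 - 3/2360 = 490649/181720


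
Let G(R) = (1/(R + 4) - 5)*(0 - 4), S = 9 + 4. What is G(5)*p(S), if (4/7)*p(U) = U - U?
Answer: 0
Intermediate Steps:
S = 13
p(U) = 0 (p(U) = 7*(U - U)/4 = (7/4)*0 = 0)
G(R) = 20 - 4/(4 + R) (G(R) = (1/(4 + R) - 5)*(-4) = (-5 + 1/(4 + R))*(-4) = 20 - 4/(4 + R))
G(5)*p(S) = (4*(19 + 5*5)/(4 + 5))*0 = (4*(19 + 25)/9)*0 = (4*(⅑)*44)*0 = (176/9)*0 = 0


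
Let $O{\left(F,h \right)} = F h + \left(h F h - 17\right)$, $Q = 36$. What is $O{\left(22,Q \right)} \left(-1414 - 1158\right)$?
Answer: $-75326164$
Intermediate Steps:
$O{\left(F,h \right)} = -17 + F h + F h^{2}$ ($O{\left(F,h \right)} = F h + \left(F h h - 17\right) = F h + \left(F h^{2} - 17\right) = F h + \left(-17 + F h^{2}\right) = -17 + F h + F h^{2}$)
$O{\left(22,Q \right)} \left(-1414 - 1158\right) = \left(-17 + 22 \cdot 36 + 22 \cdot 36^{2}\right) \left(-1414 - 1158\right) = \left(-17 + 792 + 22 \cdot 1296\right) \left(-2572\right) = \left(-17 + 792 + 28512\right) \left(-2572\right) = 29287 \left(-2572\right) = -75326164$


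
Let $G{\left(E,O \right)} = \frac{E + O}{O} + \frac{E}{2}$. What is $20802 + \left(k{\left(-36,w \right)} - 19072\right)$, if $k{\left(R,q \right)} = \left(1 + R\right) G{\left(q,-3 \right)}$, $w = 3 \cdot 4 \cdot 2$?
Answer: $1555$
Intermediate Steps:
$w = 24$ ($w = 12 \cdot 2 = 24$)
$G{\left(E,O \right)} = \frac{E}{2} + \frac{E + O}{O}$ ($G{\left(E,O \right)} = \frac{E + O}{O} + E \frac{1}{2} = \frac{E + O}{O} + \frac{E}{2} = \frac{E}{2} + \frac{E + O}{O}$)
$k{\left(R,q \right)} = \left(1 + R\right) \left(1 + \frac{q}{6}\right)$ ($k{\left(R,q \right)} = \left(1 + R\right) \left(1 + \frac{q}{2} + \frac{q}{-3}\right) = \left(1 + R\right) \left(1 + \frac{q}{2} + q \left(- \frac{1}{3}\right)\right) = \left(1 + R\right) \left(1 + \frac{q}{2} - \frac{q}{3}\right) = \left(1 + R\right) \left(1 + \frac{q}{6}\right)$)
$20802 + \left(k{\left(-36,w \right)} - 19072\right) = 20802 - \left(19072 - \frac{\left(1 - 36\right) \left(6 + 24\right)}{6}\right) = 20802 - \left(19072 + \frac{35}{6} \cdot 30\right) = 20802 - 19247 = 1555$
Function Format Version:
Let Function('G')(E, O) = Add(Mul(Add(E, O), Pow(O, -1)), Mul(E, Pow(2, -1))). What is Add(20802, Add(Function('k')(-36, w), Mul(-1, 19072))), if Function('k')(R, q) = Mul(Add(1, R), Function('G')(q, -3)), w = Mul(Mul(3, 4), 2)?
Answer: 1555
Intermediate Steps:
w = 24 (w = Mul(12, 2) = 24)
Function('G')(E, O) = Add(Mul(Rational(1, 2), E), Mul(Pow(O, -1), Add(E, O))) (Function('G')(E, O) = Add(Mul(Pow(O, -1), Add(E, O)), Mul(E, Rational(1, 2))) = Add(Mul(Pow(O, -1), Add(E, O)), Mul(Rational(1, 2), E)) = Add(Mul(Rational(1, 2), E), Mul(Pow(O, -1), Add(E, O))))
Function('k')(R, q) = Mul(Add(1, R), Add(1, Mul(Rational(1, 6), q))) (Function('k')(R, q) = Mul(Add(1, R), Add(1, Mul(Rational(1, 2), q), Mul(q, Pow(-3, -1)))) = Mul(Add(1, R), Add(1, Mul(Rational(1, 2), q), Mul(q, Rational(-1, 3)))) = Mul(Add(1, R), Add(1, Mul(Rational(1, 2), q), Mul(Rational(-1, 3), q))) = Mul(Add(1, R), Add(1, Mul(Rational(1, 6), q))))
Add(20802, Add(Function('k')(-36, w), Mul(-1, 19072))) = Add(20802, Add(Mul(Rational(1, 6), Add(1, -36), Add(6, 24)), Mul(-1, 19072))) = Add(20802, Add(Mul(Rational(1, 6), -35, 30), -19072)) = Add(20802, Add(-175, -19072)) = Add(20802, -19247) = 1555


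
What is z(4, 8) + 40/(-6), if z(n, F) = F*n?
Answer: 76/3 ≈ 25.333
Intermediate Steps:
z(4, 8) + 40/(-6) = 8*4 + 40/(-6) = 32 + 40*(-⅙) = 32 - 20/3 = 76/3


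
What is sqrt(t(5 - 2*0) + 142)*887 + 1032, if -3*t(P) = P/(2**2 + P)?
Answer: 1032 + 887*sqrt(11487)/9 ≈ 11595.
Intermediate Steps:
t(P) = -P/(3*(4 + P)) (t(P) = -P/(3*(2**2 + P)) = -P/(3*(4 + P)))
sqrt(t(5 - 2*0) + 142)*887 + 1032 = sqrt(-(5 - 2*0)/(12 + 3*(5 - 2*0)) + 142)*887 + 1032 = sqrt(-(5 + 0)/(12 + 3*(5 + 0)) + 142)*887 + 1032 = sqrt(-1*5/(12 + 3*5) + 142)*887 + 1032 = sqrt(-1*5/(12 + 15) + 142)*887 + 1032 = sqrt(-1*5/27 + 142)*887 + 1032 = sqrt(-1*5*1/27 + 142)*887 + 1032 = sqrt(-5/27 + 142)*887 + 1032 = sqrt(3829/27)*887 + 1032 = (sqrt(11487)/9)*887 + 1032 = 887*sqrt(11487)/9 + 1032 = 1032 + 887*sqrt(11487)/9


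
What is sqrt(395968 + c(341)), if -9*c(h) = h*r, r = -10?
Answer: sqrt(3567122)/3 ≈ 629.56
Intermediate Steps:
c(h) = 10*h/9 (c(h) = -h*(-10)/9 = -(-10)*h/9 = 10*h/9)
sqrt(395968 + c(341)) = sqrt(395968 + (10/9)*341) = sqrt(395968 + 3410/9) = sqrt(3567122/9) = sqrt(3567122)/3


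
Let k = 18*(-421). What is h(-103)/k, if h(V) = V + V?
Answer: 103/3789 ≈ 0.027184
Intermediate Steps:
h(V) = 2*V
k = -7578
h(-103)/k = (2*(-103))/(-7578) = -206*(-1/7578) = 103/3789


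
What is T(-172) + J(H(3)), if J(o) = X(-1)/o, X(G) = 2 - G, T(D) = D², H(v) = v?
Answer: 29585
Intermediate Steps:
J(o) = 3/o (J(o) = (2 - 1*(-1))/o = (2 + 1)/o = 3/o)
T(-172) + J(H(3)) = (-172)² + 3/3 = 29584 + 3*(⅓) = 29584 + 1 = 29585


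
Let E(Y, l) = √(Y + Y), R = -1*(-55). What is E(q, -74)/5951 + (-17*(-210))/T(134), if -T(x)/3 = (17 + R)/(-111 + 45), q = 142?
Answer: 6545/6 + 2*√71/5951 ≈ 1090.8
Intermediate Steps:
R = 55
E(Y, l) = √2*√Y (E(Y, l) = √(2*Y) = √2*√Y)
T(x) = 36/11 (T(x) = -3*(17 + 55)/(-111 + 45) = -216/(-66) = -216*(-1)/66 = -3*(-12/11) = 36/11)
E(q, -74)/5951 + (-17*(-210))/T(134) = (√2*√142)/5951 + (-17*(-210))/(36/11) = (2*√71)*(1/5951) + 3570*(11/36) = 2*√71/5951 + 6545/6 = 6545/6 + 2*√71/5951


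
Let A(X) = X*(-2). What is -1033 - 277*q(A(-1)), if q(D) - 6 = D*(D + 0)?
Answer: -3803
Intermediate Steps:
A(X) = -2*X
q(D) = 6 + D² (q(D) = 6 + D*(D + 0) = 6 + D*D = 6 + D²)
-1033 - 277*q(A(-1)) = -1033 - 277*(6 + (-2*(-1))²) = -1033 - 277*(6 + 2²) = -1033 - 277*(6 + 4) = -1033 - 277*10 = -1033 - 2770 = -3803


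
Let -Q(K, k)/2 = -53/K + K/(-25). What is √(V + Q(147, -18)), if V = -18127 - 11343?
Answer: I*√324769146/105 ≈ 171.63*I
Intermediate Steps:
Q(K, k) = 106/K + 2*K/25 (Q(K, k) = -2*(-53/K + K/(-25)) = -2*(-53/K + K*(-1/25)) = -2*(-53/K - K/25) = 106/K + 2*K/25)
V = -29470
√(V + Q(147, -18)) = √(-29470 + (106/147 + (2/25)*147)) = √(-29470 + (106*(1/147) + 294/25)) = √(-29470 + (106/147 + 294/25)) = √(-29470 + 45868/3675) = √(-108256382/3675) = I*√324769146/105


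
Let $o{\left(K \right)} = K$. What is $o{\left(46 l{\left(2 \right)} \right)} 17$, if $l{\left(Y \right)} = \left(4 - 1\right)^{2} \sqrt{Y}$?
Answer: $7038 \sqrt{2} \approx 9953.2$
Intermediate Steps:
$l{\left(Y \right)} = 9 \sqrt{Y}$ ($l{\left(Y \right)} = 3^{2} \sqrt{Y} = 9 \sqrt{Y}$)
$o{\left(46 l{\left(2 \right)} \right)} 17 = 46 \cdot 9 \sqrt{2} \cdot 17 = 414 \sqrt{2} \cdot 17 = 7038 \sqrt{2}$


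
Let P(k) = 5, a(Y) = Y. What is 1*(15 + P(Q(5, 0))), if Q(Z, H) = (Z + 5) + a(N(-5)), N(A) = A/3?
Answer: 20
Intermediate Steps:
N(A) = A/3 (N(A) = A*(⅓) = A/3)
Q(Z, H) = 10/3 + Z (Q(Z, H) = (Z + 5) + (⅓)*(-5) = (5 + Z) - 5/3 = 10/3 + Z)
1*(15 + P(Q(5, 0))) = 1*(15 + 5) = 1*20 = 20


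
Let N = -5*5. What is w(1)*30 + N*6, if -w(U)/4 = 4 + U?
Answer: -750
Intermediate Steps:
N = -25
w(U) = -16 - 4*U (w(U) = -4*(4 + U) = -16 - 4*U)
w(1)*30 + N*6 = (-16 - 4*1)*30 - 25*6 = (-16 - 4)*30 - 150 = -20*30 - 150 = -600 - 150 = -750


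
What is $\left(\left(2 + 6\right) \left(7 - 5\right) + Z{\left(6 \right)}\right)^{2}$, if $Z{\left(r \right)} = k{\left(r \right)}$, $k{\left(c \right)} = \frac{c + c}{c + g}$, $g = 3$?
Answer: $\frac{2704}{9} \approx 300.44$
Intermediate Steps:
$k{\left(c \right)} = \frac{2 c}{3 + c}$ ($k{\left(c \right)} = \frac{c + c}{c + 3} = \frac{2 c}{3 + c}$)
$Z{\left(r \right)} = \frac{2 r}{3 + r}$
$\left(\left(2 + 6\right) \left(7 - 5\right) + Z{\left(6 \right)}\right)^{2} = \left(\left(2 + 6\right) \left(7 - 5\right) + 2 \cdot 6 \frac{1}{3 + 6}\right)^{2} = \left(8 \cdot 2 + 2 \cdot 6 \cdot \frac{1}{9}\right)^{2} = \left(16 + 2 \cdot 6 \cdot \frac{1}{9}\right)^{2} = \left(16 + \frac{4}{3}\right)^{2} = \left(\frac{52}{3}\right)^{2} = \frac{2704}{9}$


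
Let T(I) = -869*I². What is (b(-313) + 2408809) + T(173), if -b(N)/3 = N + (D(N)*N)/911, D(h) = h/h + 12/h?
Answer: -21498280880/911 ≈ -2.3599e+7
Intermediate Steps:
D(h) = 1 + 12/h
b(N) = -36/911 - 2736*N/911 (b(N) = -3*(N + (((12 + N)/N)*N)/911) = -3*(N + (12 + N)*(1/911)) = -3*(N + (12/911 + N/911)) = -3*(12/911 + 912*N/911) = -36/911 - 2736*N/911)
(b(-313) + 2408809) + T(173) = ((-36/911 - 2736/911*(-313)) + 2408809) - 869*173² = ((-36/911 + 856368/911) + 2408809) - 869*29929 = (856332/911 + 2408809) - 26008301 = 2195281331/911 - 26008301 = -21498280880/911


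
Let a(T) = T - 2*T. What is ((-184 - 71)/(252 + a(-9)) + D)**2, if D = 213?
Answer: 340254916/7569 ≈ 44954.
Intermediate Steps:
a(T) = -T
((-184 - 71)/(252 + a(-9)) + D)**2 = ((-184 - 71)/(252 - 1*(-9)) + 213)**2 = (-255/(252 + 9) + 213)**2 = (-255/261 + 213)**2 = (-255*1/261 + 213)**2 = (-85/87 + 213)**2 = (18446/87)**2 = 340254916/7569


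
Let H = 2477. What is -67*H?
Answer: -165959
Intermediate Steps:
-67*H = -67*2477 = -165959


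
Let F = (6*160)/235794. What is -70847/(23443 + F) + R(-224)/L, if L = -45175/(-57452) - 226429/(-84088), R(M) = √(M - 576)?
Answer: -2784216253/921286617 + 24155118880*I*√2/4201868577 ≈ -3.0221 + 8.1298*I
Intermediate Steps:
R(M) = √(-576 + M)
F = 160/39299 (F = 960*(1/235794) = 160/39299 ≈ 0.0040713)
L = 4201868577/1207755944 (L = -45175*(-1/57452) - 226429*(-1/84088) = 45175/57452 + 226429/84088 = 4201868577/1207755944 ≈ 3.4791)
-70847/(23443 + F) + R(-224)/L = -70847/(23443 + 160/39299) + √(-576 - 224)/(4201868577/1207755944) = -70847/921286617/39299 + √(-800)*(1207755944/4201868577) = -70847*39299/921286617 + (20*I*√2)*(1207755944/4201868577) = -2784216253/921286617 + 24155118880*I*√2/4201868577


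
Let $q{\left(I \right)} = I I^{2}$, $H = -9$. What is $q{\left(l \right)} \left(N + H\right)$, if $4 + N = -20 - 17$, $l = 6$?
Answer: $-10800$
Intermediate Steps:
$N = -41$ ($N = -4 - 37 = -41$)
$q{\left(I \right)} = I^{3}$
$q{\left(l \right)} \left(N + H\right) = 6^{3} \left(-41 - 9\right) = 216 \left(-50\right) = -10800$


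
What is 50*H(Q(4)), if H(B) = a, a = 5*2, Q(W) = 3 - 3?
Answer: 500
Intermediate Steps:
Q(W) = 0
a = 10
H(B) = 10
50*H(Q(4)) = 50*10 = 500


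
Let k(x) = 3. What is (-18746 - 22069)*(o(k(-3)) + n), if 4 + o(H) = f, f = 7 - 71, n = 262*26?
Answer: -275256360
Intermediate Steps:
n = 6812
f = -64
o(H) = -68 (o(H) = -4 - 64 = -68)
(-18746 - 22069)*(o(k(-3)) + n) = (-18746 - 22069)*(-68 + 6812) = -40815*6744 = -275256360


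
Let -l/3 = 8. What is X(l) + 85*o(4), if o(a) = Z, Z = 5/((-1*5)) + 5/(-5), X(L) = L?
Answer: -194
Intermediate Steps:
l = -24 (l = -3*8 = -24)
Z = -2 (Z = 5/(-5) + 5*(-⅕) = 5*(-⅕) - 1 = -1 - 1 = -2)
o(a) = -2
X(l) + 85*o(4) = -24 + 85*(-2) = -24 - 170 = -194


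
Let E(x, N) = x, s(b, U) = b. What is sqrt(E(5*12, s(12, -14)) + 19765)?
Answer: 5*sqrt(793) ≈ 140.80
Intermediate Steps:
sqrt(E(5*12, s(12, -14)) + 19765) = sqrt(5*12 + 19765) = sqrt(60 + 19765) = sqrt(19825) = 5*sqrt(793)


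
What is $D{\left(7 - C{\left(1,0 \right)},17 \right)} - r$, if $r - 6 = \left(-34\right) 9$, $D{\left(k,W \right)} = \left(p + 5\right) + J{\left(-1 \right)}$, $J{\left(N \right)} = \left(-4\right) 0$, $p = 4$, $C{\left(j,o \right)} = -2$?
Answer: $309$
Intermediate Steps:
$J{\left(N \right)} = 0$
$D{\left(k,W \right)} = 9$ ($D{\left(k,W \right)} = \left(4 + 5\right) + 0 = 9 + 0 = 9$)
$r = -300$ ($r = 6 - 306 = -300$)
$D{\left(7 - C{\left(1,0 \right)},17 \right)} - r = 9 - -300 = 9 + 300 = 309$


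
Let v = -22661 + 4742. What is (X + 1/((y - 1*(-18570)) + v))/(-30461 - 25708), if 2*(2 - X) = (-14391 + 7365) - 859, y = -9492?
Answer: -69746647/993180258 ≈ -0.070226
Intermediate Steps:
X = 7889/2 (X = 2 - ((-14391 + 7365) - 859)/2 = 2 - (-7026 - 859)/2 = 2 - ½*(-7885) = 2 + 7885/2 = 7889/2 ≈ 3944.5)
v = -17919
(X + 1/((y - 1*(-18570)) + v))/(-30461 - 25708) = (7889/2 + 1/((-9492 - 1*(-18570)) - 17919))/(-30461 - 25708) = (7889/2 + 1/((-9492 + 18570) - 17919))/(-56169) = (7889/2 + 1/(9078 - 17919))*(-1/56169) = (7889/2 + 1/(-8841))*(-1/56169) = (7889/2 - 1/8841)*(-1/56169) = (69746647/17682)*(-1/56169) = -69746647/993180258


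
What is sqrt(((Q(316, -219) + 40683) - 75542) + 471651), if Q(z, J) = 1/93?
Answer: sqrt(3777814101)/93 ≈ 660.90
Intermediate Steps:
Q(z, J) = 1/93
sqrt(((Q(316, -219) + 40683) - 75542) + 471651) = sqrt(((1/93 + 40683) - 75542) + 471651) = sqrt((3783520/93 - 75542) + 471651) = sqrt(-3241886/93 + 471651) = sqrt(40621657/93) = sqrt(3777814101)/93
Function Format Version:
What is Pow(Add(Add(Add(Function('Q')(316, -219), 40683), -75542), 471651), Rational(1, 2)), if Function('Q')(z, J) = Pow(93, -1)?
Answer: Mul(Rational(1, 93), Pow(3777814101, Rational(1, 2))) ≈ 660.90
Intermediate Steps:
Function('Q')(z, J) = Rational(1, 93)
Pow(Add(Add(Add(Function('Q')(316, -219), 40683), -75542), 471651), Rational(1, 2)) = Pow(Add(Add(Add(Rational(1, 93), 40683), -75542), 471651), Rational(1, 2)) = Pow(Add(Add(Rational(3783520, 93), -75542), 471651), Rational(1, 2)) = Pow(Add(Rational(-3241886, 93), 471651), Rational(1, 2)) = Pow(Rational(40621657, 93), Rational(1, 2)) = Mul(Rational(1, 93), Pow(3777814101, Rational(1, 2)))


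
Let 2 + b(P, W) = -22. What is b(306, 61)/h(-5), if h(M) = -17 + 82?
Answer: -24/65 ≈ -0.36923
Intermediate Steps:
h(M) = 65
b(P, W) = -24 (b(P, W) = -2 - 22 = -24)
b(306, 61)/h(-5) = -24/65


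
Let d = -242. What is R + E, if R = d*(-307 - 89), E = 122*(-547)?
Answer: 29098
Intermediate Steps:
E = -66734
R = 95832 (R = -242*(-307 - 89) = -242*(-396) = 95832)
R + E = 95832 - 66734 = 29098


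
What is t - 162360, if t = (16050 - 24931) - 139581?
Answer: -310822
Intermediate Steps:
t = -148462 (t = -8881 - 139581 = -148462)
t - 162360 = -148462 - 162360 = -310822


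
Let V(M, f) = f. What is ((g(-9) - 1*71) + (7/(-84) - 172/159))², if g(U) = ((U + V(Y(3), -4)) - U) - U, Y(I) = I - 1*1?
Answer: 202749121/44944 ≈ 4511.1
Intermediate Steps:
Y(I) = -1 + I (Y(I) = I - 1 = -1 + I)
g(U) = -4 - U (g(U) = ((U - 4) - U) - U = ((-4 + U) - U) - U = -4 - U)
((g(-9) - 1*71) + (7/(-84) - 172/159))² = (((-4 - 1*(-9)) - 1*71) + (7/(-84) - 172/159))² = (((-4 + 9) - 71) + (7*(-1/84) - 172*1/159))² = ((5 - 71) + (-1/12 - 172/159))² = (-66 - 247/212)² = (-14239/212)² = 202749121/44944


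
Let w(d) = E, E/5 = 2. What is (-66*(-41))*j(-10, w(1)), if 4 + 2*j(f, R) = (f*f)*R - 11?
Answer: 1332705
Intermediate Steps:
E = 10 (E = 5*2 = 10)
w(d) = 10
j(f, R) = -15/2 + R*f²/2 (j(f, R) = -2 + ((f*f)*R - 11)/2 = -2 + (f²*R - 11)/2 = -2 + (R*f² - 11)/2 = -2 + (-11 + R*f²)/2 = -2 + (-11/2 + R*f²/2) = -15/2 + R*f²/2)
(-66*(-41))*j(-10, w(1)) = (-66*(-41))*(-15/2 + (½)*10*(-10)²) = 2706*(-15/2 + (½)*10*100) = 2706*(-15/2 + 500) = 2706*(985/2) = 1332705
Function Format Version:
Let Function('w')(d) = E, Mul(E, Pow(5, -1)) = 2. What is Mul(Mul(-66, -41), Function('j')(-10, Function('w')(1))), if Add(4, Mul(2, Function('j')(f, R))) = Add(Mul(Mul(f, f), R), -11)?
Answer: 1332705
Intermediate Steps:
E = 10 (E = Mul(5, 2) = 10)
Function('w')(d) = 10
Function('j')(f, R) = Add(Rational(-15, 2), Mul(Rational(1, 2), R, Pow(f, 2))) (Function('j')(f, R) = Add(-2, Mul(Rational(1, 2), Add(Mul(Mul(f, f), R), -11))) = Add(-2, Mul(Rational(1, 2), Add(Mul(Pow(f, 2), R), -11))) = Add(-2, Mul(Rational(1, 2), Add(Mul(R, Pow(f, 2)), -11))) = Add(-2, Mul(Rational(1, 2), Add(-11, Mul(R, Pow(f, 2))))) = Add(-2, Add(Rational(-11, 2), Mul(Rational(1, 2), R, Pow(f, 2)))) = Add(Rational(-15, 2), Mul(Rational(1, 2), R, Pow(f, 2))))
Mul(Mul(-66, -41), Function('j')(-10, Function('w')(1))) = Mul(Mul(-66, -41), Add(Rational(-15, 2), Mul(Rational(1, 2), 10, Pow(-10, 2)))) = Mul(2706, Add(Rational(-15, 2), Mul(Rational(1, 2), 10, 100))) = Mul(2706, Add(Rational(-15, 2), 500)) = Mul(2706, Rational(985, 2)) = 1332705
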